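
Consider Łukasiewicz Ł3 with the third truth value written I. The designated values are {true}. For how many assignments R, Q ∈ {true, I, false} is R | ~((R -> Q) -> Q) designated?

Designated under: (R=true, Q=true); (R=true, Q=I); (R=true, Q=false); (R=false, Q=false).

4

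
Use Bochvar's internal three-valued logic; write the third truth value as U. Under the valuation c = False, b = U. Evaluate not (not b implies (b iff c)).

not b = not U = U
b iff c = U iff False = U
not b implies (b iff c) = U implies U = U  [any arg is the third value ⇒ result is the third value]
not (not b implies (b iff c)) = not U = U

U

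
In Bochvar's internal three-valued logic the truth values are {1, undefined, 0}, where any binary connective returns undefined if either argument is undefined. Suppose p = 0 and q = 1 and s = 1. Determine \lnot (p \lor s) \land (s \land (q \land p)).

p \lor s = 0 \lor 1 = 1
\lnot (p \lor s) = \lnot 1 = 0
q \land p = 1 \land 0 = 0
s \land (q \land p) = 1 \land 0 = 0
\lnot (p \lor s) \land (s \land (q \land p)) = 0 \land 0 = 0

0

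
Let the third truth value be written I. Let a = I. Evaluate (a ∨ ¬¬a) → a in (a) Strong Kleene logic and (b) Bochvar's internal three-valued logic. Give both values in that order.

I; I

In Strong Kleene logic: ¬a = ¬I = I
¬¬a = ¬I = I
a ∨ ¬¬a = I ∨ I = I
(a ∨ ¬¬a) → a = I → I = I  [¬I ∨ I]
In Bochvar's internal three-valued logic: ¬a = ¬I = I
¬¬a = ¬I = I
a ∨ ¬¬a = I ∨ I = I
(a ∨ ¬¬a) → a = I → I = I  [any arg is the third value ⇒ result is the third value]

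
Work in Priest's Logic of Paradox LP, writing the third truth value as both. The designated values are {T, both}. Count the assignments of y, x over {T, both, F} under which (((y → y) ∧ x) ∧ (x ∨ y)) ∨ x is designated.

6

Of the 9 assignments, 6 give a value in {T, both}.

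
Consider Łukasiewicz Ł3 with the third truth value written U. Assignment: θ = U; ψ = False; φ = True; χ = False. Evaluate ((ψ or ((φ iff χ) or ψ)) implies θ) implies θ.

U

φ iff χ = True iff False = False
(φ iff χ) or ψ = False or False = False
ψ or ((φ iff χ) or ψ) = False or False = False
(ψ or ((φ iff χ) or ψ)) implies θ = False implies U = True  [min(1, 1−0+½)]
((ψ or ((φ iff χ) or ψ)) implies θ) implies θ = True implies U = U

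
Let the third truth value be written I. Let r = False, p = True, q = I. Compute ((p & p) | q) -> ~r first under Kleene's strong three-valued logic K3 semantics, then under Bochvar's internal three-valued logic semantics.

True; I

In Kleene's strong three-valued logic K3: p & p = True & True = True
(p & p) | q = True | I = True
~r = ~False = True
((p & p) | q) -> ~r = True -> True = True
In Bochvar's internal three-valued logic: p & p = True & True = True
(p & p) | q = True | I = I
~r = ~False = True
((p & p) | q) -> ~r = I -> True = I  [any arg is the third value ⇒ result is the third value]
They differ because Kleene's strong three-valued logic K3 and Bochvar's internal three-valued logic treat I differently under the binary connectives.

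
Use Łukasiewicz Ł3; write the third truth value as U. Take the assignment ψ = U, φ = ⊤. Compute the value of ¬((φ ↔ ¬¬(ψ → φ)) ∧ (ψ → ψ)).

ψ → φ = U → ⊤ = ⊤  [min(1, 1−½+1)]
¬(ψ → φ) = ¬⊤ = ⊥
¬¬(ψ → φ) = ¬⊥ = ⊤
φ ↔ ¬¬(ψ → φ) = ⊤ ↔ ⊤ = ⊤
ψ → ψ = U → U = ⊤
(φ ↔ ¬¬(ψ → φ)) ∧ (ψ → ψ) = ⊤ ∧ ⊤ = ⊤
¬((φ ↔ ¬¬(ψ → φ)) ∧ (ψ → ψ)) = ¬⊤ = ⊥

⊥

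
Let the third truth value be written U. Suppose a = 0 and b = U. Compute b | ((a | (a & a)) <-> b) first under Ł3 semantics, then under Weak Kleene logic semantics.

In Ł3: a & a = 0 & 0 = 0
a | (a & a) = 0 | 0 = 0
(a | (a & a)) <-> b = 0 <-> U = U  [1 − |0−½|]
b | ((a | (a & a)) <-> b) = U | U = U
In Weak Kleene logic: a & a = 0 & 0 = 0
a | (a & a) = 0 | 0 = 0
(a | (a & a)) <-> b = 0 <-> U = U
b | ((a | (a & a)) <-> b) = U | U = U

U; U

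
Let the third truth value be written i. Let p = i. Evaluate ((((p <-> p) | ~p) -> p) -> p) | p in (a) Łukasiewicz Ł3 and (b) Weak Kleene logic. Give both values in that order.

In Łukasiewicz Ł3: p <-> p = i <-> i = ⊤  [1 − |½−½|]
~p = ~i = i
(p <-> p) | ~p = ⊤ | i = ⊤
((p <-> p) | ~p) -> p = ⊤ -> i = i
(((p <-> p) | ~p) -> p) -> p = i -> i = ⊤
((((p <-> p) | ~p) -> p) -> p) | p = ⊤ | i = ⊤
In Weak Kleene logic: p <-> p = i <-> i = i
~p = ~i = i
(p <-> p) | ~p = i | i = i
((p <-> p) | ~p) -> p = i -> i = i
(((p <-> p) | ~p) -> p) -> p = i -> i = i
((((p <-> p) | ~p) -> p) -> p) | p = i | i = i
They differ because Łukasiewicz Ł3 and Weak Kleene logic treat i differently under the binary connectives.

⊤; i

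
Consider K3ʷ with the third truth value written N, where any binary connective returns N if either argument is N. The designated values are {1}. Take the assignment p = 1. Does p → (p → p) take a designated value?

Yes

p → p = 1 → 1 = 1
p → (p → p) = 1 → 1 = 1
1 ∈ {1}.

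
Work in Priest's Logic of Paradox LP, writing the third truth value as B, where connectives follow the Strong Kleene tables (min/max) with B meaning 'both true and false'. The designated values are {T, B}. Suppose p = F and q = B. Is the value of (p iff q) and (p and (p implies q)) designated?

p iff q = F iff B = B
p implies q = F implies B = T
p and (p implies q) = F and T = F
(p iff q) and (p and (p implies q)) = B and F = F
F ∉ {T, B}.

No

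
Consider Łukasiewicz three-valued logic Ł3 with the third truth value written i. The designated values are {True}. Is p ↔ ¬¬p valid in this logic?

Yes

Every assignment of p over {True, i, False} gives a value in {True}.
In particular, with p=i: p ↔ ¬¬p = True.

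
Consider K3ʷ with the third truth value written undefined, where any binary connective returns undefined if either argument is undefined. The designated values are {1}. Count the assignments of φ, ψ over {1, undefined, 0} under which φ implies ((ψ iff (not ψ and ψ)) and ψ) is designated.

2

Designated under: (φ=0, ψ=1); (φ=0, ψ=0).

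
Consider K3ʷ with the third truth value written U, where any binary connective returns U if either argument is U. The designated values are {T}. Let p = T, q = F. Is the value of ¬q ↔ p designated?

Yes

¬q = ¬F = T
¬q ↔ p = T ↔ T = T
T ∈ {T}.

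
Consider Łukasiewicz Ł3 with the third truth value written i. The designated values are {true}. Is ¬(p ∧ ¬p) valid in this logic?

No

Countermodel: p=i gives i, which is not designated.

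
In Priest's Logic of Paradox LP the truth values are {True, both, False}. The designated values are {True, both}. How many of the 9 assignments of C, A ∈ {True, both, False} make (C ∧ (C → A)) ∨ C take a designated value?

Of the 9 assignments, 6 give a value in {True, both}.

6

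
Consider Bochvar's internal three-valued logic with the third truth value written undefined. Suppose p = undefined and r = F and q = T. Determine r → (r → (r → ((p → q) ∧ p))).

p → q = undefined → T = undefined  [any arg is the third value ⇒ result is the third value]
(p → q) ∧ p = undefined ∧ undefined = undefined
r → ((p → q) ∧ p) = F → undefined = undefined
r → (r → ((p → q) ∧ p)) = F → undefined = undefined
r → (r → (r → ((p → q) ∧ p))) = F → undefined = undefined

undefined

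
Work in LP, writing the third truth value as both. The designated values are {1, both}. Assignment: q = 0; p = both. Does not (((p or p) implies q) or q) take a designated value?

p or p = both or both = both
(p or p) implies q = both implies 0 = both
((p or p) implies q) or q = both or 0 = both
not (((p or p) implies q) or q) = not both = both
both ∈ {1, both}.

Yes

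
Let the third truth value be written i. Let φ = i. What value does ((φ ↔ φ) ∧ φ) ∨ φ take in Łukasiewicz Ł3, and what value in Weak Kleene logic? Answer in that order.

In Łukasiewicz Ł3: φ ↔ φ = i ↔ i = T  [1 − |½−½|]
(φ ↔ φ) ∧ φ = T ∧ i = i
((φ ↔ φ) ∧ φ) ∨ φ = i ∨ i = i
In Weak Kleene logic: φ ↔ φ = i ↔ i = i
(φ ↔ φ) ∧ φ = i ∧ i = i
((φ ↔ φ) ∧ φ) ∨ φ = i ∨ i = i

i; i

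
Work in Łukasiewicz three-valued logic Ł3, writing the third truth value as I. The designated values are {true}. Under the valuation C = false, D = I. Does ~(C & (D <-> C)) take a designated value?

Yes

D <-> C = I <-> false = I  [1 − |½−0|]
C & (D <-> C) = false & I = false
~(C & (D <-> C)) = ~false = true
true ∈ {true}.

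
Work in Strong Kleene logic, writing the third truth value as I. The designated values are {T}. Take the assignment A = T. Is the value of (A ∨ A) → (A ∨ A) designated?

A ∨ A = T ∨ T = T
A ∨ A = T ∨ T = T
(A ∨ A) → (A ∨ A) = T → T = T
T ∈ {T}.

Yes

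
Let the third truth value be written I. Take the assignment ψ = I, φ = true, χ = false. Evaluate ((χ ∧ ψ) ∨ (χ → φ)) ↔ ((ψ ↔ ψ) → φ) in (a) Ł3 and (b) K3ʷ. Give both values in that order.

true; I

In Ł3: χ ∧ ψ = false ∧ I = false
χ → φ = false → true = true
(χ ∧ ψ) ∨ (χ → φ) = false ∨ true = true
ψ ↔ ψ = I ↔ I = true
(ψ ↔ ψ) → φ = true → true = true
((χ ∧ ψ) ∨ (χ → φ)) ↔ ((ψ ↔ ψ) → φ) = true ↔ true = true
In K3ʷ: χ ∧ ψ = false ∧ I = I
χ → φ = false → true = true
(χ ∧ ψ) ∨ (χ → φ) = I ∨ true = I
ψ ↔ ψ = I ↔ I = I
(ψ ↔ ψ) → φ = I → true = I  [any arg is the third value ⇒ result is the third value]
((χ ∧ ψ) ∨ (χ → φ)) ↔ ((ψ ↔ ψ) → φ) = I ↔ I = I
They differ because Ł3 and K3ʷ treat I differently under the binary connectives.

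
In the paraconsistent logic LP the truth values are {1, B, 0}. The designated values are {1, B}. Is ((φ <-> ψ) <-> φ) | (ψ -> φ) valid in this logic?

Every assignment of φ, ψ over {1, B, 0} gives a value in {1, B}.
In particular, with φ=B, ψ=B: ((φ <-> ψ) <-> φ) | (ψ -> φ) = B.

Yes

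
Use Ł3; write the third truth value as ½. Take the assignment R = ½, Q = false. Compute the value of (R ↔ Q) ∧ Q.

R ↔ Q = ½ ↔ false = ½  [1 − |½−0|]
(R ↔ Q) ∧ Q = ½ ∧ false = false

false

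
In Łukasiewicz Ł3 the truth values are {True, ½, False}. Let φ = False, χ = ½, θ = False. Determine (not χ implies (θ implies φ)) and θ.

not χ = not ½ = ½
θ implies φ = False implies False = True
not χ implies (θ implies φ) = ½ implies True = True  [min(1, 1−½+1)]
(not χ implies (θ implies φ)) and θ = True and False = False

False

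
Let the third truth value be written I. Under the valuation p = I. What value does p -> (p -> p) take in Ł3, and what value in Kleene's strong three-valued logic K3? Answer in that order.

In Ł3: p -> p = I -> I = True  [min(1, 1−½+½)]
p -> (p -> p) = I -> True = True
In Kleene's strong three-valued logic K3: p -> p = I -> I = I  [~I | I]
p -> (p -> p) = I -> I = I
They differ because Ł3 and Kleene's strong three-valued logic K3 treat I differently under implication.

True; I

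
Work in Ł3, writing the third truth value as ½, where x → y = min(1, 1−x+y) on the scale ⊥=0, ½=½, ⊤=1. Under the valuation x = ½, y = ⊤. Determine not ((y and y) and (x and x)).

y and y = ⊤ and ⊤ = ⊤
x and x = ½ and ½ = ½
(y and y) and (x and x) = ⊤ and ½ = ½
not ((y and y) and (x and x)) = not ½ = ½

½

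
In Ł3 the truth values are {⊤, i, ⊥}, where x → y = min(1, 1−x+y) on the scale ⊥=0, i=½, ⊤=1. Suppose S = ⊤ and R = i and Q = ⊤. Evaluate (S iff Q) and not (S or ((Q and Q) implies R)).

S iff Q = ⊤ iff ⊤ = ⊤
Q and Q = ⊤ and ⊤ = ⊤
(Q and Q) implies R = ⊤ implies i = i  [min(1, 1−1+½)]
S or ((Q and Q) implies R) = ⊤ or i = ⊤
not (S or ((Q and Q) implies R)) = not ⊤ = ⊥
(S iff Q) and not (S or ((Q and Q) implies R)) = ⊤ and ⊥ = ⊥

⊥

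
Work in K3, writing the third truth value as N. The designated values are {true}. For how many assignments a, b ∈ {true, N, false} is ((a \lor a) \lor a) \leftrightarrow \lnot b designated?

Designated under: (a=true, b=false); (a=false, b=true).

2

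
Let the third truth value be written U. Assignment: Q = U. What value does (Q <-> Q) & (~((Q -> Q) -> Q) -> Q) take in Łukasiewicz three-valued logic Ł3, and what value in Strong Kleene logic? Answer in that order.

In Łukasiewicz three-valued logic Ł3: Q <-> Q = U <-> U = True  [1 − |½−½|]
Q -> Q = U -> U = True
(Q -> Q) -> Q = True -> U = U
~((Q -> Q) -> Q) = ~U = U
~((Q -> Q) -> Q) -> Q = U -> U = True
(Q <-> Q) & (~((Q -> Q) -> Q) -> Q) = True & True = True
In Strong Kleene logic: Q <-> Q = U <-> U = U
Q -> Q = U -> U = U  [~U | U]
(Q -> Q) -> Q = U -> U = U
~((Q -> Q) -> Q) = ~U = U
~((Q -> Q) -> Q) -> Q = U -> U = U
(Q <-> Q) & (~((Q -> Q) -> Q) -> Q) = U & U = U
They differ because Łukasiewicz three-valued logic Ł3 and Strong Kleene logic treat U differently under implication.

True; U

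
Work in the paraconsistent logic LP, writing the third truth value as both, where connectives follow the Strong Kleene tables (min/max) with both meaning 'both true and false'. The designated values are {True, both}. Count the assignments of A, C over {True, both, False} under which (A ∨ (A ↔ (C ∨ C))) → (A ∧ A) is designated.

Of the 9 assignments, 8 give a value in {True, both}.

8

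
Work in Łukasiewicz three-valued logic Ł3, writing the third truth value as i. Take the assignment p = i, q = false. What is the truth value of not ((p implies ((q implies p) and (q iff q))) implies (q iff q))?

q implies p = false implies i = true
q iff q = false iff false = true
(q implies p) and (q iff q) = true and true = true
p implies ((q implies p) and (q iff q)) = i implies true = true
q iff q = false iff false = true
(p implies ((q implies p) and (q iff q))) implies (q iff q) = true implies true = true
not ((p implies ((q implies p) and (q iff q))) implies (q iff q)) = not true = false

false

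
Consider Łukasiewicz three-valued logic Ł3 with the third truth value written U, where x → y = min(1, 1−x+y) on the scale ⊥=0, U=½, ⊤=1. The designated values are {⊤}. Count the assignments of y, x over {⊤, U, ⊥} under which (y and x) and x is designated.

Designated under: (y=⊤, x=⊤).

1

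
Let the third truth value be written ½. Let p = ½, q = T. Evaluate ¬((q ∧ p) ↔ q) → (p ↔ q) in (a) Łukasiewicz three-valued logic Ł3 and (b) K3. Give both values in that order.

In Łukasiewicz three-valued logic Ł3: q ∧ p = T ∧ ½ = ½
(q ∧ p) ↔ q = ½ ↔ T = ½
¬((q ∧ p) ↔ q) = ¬½ = ½
p ↔ q = ½ ↔ T = ½
¬((q ∧ p) ↔ q) → (p ↔ q) = ½ → ½ = T
In K3: q ∧ p = T ∧ ½ = ½
(q ∧ p) ↔ q = ½ ↔ T = ½
¬((q ∧ p) ↔ q) = ¬½ = ½
p ↔ q = ½ ↔ T = ½
¬((q ∧ p) ↔ q) → (p ↔ q) = ½ → ½ = ½
They differ because Łukasiewicz three-valued logic Ł3 and K3 treat ½ differently under implication.

T; ½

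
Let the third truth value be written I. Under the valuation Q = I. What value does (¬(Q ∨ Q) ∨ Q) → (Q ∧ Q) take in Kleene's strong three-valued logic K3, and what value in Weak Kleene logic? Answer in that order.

I; I

In Kleene's strong three-valued logic K3: Q ∨ Q = I ∨ I = I
¬(Q ∨ Q) = ¬I = I
¬(Q ∨ Q) ∨ Q = I ∨ I = I
Q ∧ Q = I ∧ I = I
(¬(Q ∨ Q) ∨ Q) → (Q ∧ Q) = I → I = I  [¬I ∨ I]
In Weak Kleene logic: Q ∨ Q = I ∨ I = I
¬(Q ∨ Q) = ¬I = I
¬(Q ∨ Q) ∨ Q = I ∨ I = I
Q ∧ Q = I ∧ I = I
(¬(Q ∨ Q) ∨ Q) → (Q ∧ Q) = I → I = I  [any arg is the third value ⇒ result is the third value]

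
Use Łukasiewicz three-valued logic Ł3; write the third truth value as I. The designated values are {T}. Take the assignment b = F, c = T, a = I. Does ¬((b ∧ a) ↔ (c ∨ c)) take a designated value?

Yes

b ∧ a = F ∧ I = F
c ∨ c = T ∨ T = T
(b ∧ a) ↔ (c ∨ c) = F ↔ T = F
¬((b ∧ a) ↔ (c ∨ c)) = ¬F = T
T ∈ {T}.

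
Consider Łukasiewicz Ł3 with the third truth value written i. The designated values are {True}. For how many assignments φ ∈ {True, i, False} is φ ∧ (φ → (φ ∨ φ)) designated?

1

φ=True: True ✓
φ=i: i ·
φ=False: False ·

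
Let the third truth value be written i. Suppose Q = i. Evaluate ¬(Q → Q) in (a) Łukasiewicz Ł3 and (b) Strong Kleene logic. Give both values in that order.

In Łukasiewicz Ł3: Q → Q = i → i = T
¬(Q → Q) = ¬T = F
In Strong Kleene logic: Q → Q = i → i = i  [¬i ∨ i]
¬(Q → Q) = ¬i = i
They differ because Łukasiewicz Ł3 and Strong Kleene logic treat i differently under implication.

F; i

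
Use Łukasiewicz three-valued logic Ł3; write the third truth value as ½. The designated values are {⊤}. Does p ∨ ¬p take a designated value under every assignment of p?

No

Countermodel: p=½ gives ½, which is not designated.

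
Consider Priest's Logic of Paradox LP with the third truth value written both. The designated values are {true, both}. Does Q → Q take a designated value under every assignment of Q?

Every assignment of Q over {true, both, false} gives a value in {true, both}.
In particular, with Q=both: Q → Q = both.

Yes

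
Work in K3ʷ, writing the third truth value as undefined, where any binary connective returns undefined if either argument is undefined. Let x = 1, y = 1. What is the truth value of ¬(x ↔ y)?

x ↔ y = 1 ↔ 1 = 1
¬(x ↔ y) = ¬1 = 0

0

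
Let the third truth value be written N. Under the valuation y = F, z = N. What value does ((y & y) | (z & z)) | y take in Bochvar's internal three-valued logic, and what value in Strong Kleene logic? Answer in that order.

In Bochvar's internal three-valued logic: y & y = F & F = F
z & z = N & N = N
(y & y) | (z & z) = F | N = N
((y & y) | (z & z)) | y = N | F = N
In Strong Kleene logic: y & y = F & F = F
z & z = N & N = N
(y & y) | (z & z) = F | N = N
((y & y) | (z & z)) | y = N | F = N

N; N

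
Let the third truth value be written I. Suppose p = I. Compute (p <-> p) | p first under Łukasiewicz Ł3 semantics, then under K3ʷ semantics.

In Łukasiewicz Ł3: p <-> p = I <-> I = 1  [1 − |½−½|]
(p <-> p) | p = 1 | I = 1
In K3ʷ: p <-> p = I <-> I = I
(p <-> p) | p = I | I = I
They differ because Łukasiewicz Ł3 and K3ʷ treat I differently under the binary connectives.

1; I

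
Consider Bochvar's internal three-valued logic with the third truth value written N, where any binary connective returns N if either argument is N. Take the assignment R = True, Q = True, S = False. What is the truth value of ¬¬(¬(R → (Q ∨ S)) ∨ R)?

Q ∨ S = True ∨ False = True
R → (Q ∨ S) = True → True = True
¬(R → (Q ∨ S)) = ¬True = False
¬(R → (Q ∨ S)) ∨ R = False ∨ True = True
¬(¬(R → (Q ∨ S)) ∨ R) = ¬True = False
¬¬(¬(R → (Q ∨ S)) ∨ R) = ¬False = True

True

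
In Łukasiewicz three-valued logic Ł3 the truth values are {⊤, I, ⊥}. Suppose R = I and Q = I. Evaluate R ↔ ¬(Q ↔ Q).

Q ↔ Q = I ↔ I = ⊤  [1 − |½−½|]
¬(Q ↔ Q) = ¬⊤ = ⊥
R ↔ ¬(Q ↔ Q) = I ↔ ⊥ = I

I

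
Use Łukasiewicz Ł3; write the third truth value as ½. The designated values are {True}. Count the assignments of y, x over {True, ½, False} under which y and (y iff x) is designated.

1

Designated under: (y=True, x=True).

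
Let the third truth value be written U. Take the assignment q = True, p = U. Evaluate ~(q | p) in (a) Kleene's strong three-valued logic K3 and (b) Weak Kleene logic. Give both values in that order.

False; U

In Kleene's strong three-valued logic K3: q | p = True | U = True
~(q | p) = ~True = False
In Weak Kleene logic: q | p = True | U = U
~(q | p) = ~U = U
They differ because Kleene's strong three-valued logic K3 and Weak Kleene logic treat U differently under the binary connectives.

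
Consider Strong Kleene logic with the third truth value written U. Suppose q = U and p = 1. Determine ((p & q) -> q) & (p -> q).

p & q = 1 & U = U
(p & q) -> q = U -> U = U  [~U | U]
p -> q = 1 -> U = U
((p & q) -> q) & (p -> q) = U & U = U

U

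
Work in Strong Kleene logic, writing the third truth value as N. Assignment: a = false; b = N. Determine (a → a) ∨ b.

a → a = false → false = true
(a → a) ∨ b = true ∨ N = true

true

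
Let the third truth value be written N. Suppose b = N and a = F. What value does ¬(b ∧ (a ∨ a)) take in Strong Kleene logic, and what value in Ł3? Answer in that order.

T; T

In Strong Kleene logic: a ∨ a = F ∨ F = F
b ∧ (a ∨ a) = N ∧ F = F
¬(b ∧ (a ∨ a)) = ¬F = T
In Ł3: a ∨ a = F ∨ F = F
b ∧ (a ∨ a) = N ∧ F = F
¬(b ∧ (a ∨ a)) = ¬F = T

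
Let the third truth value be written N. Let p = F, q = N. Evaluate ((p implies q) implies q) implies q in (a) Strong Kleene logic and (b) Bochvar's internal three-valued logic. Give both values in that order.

In Strong Kleene logic: p implies q = F implies N = T  [not F or N]
(p implies q) implies q = T implies N = N
((p implies q) implies q) implies q = N implies N = N
In Bochvar's internal three-valued logic: p implies q = F implies N = N  [any arg is the third value ⇒ result is the third value]
(p implies q) implies q = N implies N = N
((p implies q) implies q) implies q = N implies N = N

N; N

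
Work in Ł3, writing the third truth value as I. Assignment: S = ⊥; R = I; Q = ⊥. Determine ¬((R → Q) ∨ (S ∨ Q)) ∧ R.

R → Q = I → ⊥ = I  [min(1, 1−½+0)]
S ∨ Q = ⊥ ∨ ⊥ = ⊥
(R → Q) ∨ (S ∨ Q) = I ∨ ⊥ = I
¬((R → Q) ∨ (S ∨ Q)) = ¬I = I
¬((R → Q) ∨ (S ∨ Q)) ∧ R = I ∧ I = I

I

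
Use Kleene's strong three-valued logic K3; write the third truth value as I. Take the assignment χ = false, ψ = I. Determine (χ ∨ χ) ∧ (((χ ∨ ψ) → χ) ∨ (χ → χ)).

χ ∨ χ = false ∨ false = false
χ ∨ ψ = false ∨ I = I
(χ ∨ ψ) → χ = I → false = I  [¬I ∨ false]
χ → χ = false → false = true
((χ ∨ ψ) → χ) ∨ (χ → χ) = I ∨ true = true
(χ ∨ χ) ∧ (((χ ∨ ψ) → χ) ∨ (χ → χ)) = false ∧ true = false

false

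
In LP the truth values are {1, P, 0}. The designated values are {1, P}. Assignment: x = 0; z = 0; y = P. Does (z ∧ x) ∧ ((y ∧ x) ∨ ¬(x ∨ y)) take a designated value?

No

z ∧ x = 0 ∧ 0 = 0
y ∧ x = P ∧ 0 = 0
x ∨ y = 0 ∨ P = P
¬(x ∨ y) = ¬P = P
(y ∧ x) ∨ ¬(x ∨ y) = 0 ∨ P = P
(z ∧ x) ∧ ((y ∧ x) ∨ ¬(x ∨ y)) = 0 ∧ P = 0
0 ∉ {1, P}.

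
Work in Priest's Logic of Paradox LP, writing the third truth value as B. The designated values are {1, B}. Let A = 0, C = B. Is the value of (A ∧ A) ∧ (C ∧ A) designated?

A ∧ A = 0 ∧ 0 = 0
C ∧ A = B ∧ 0 = 0
(A ∧ A) ∧ (C ∧ A) = 0 ∧ 0 = 0
0 ∉ {1, B}.

No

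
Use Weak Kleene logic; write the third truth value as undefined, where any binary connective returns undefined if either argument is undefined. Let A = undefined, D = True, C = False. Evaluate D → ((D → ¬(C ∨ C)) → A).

C ∨ C = False ∨ False = False
¬(C ∨ C) = ¬False = True
D → ¬(C ∨ C) = True → True = True
(D → ¬(C ∨ C)) → A = True → undefined = undefined  [any arg is the third value ⇒ result is the third value]
D → ((D → ¬(C ∨ C)) → A) = True → undefined = undefined

undefined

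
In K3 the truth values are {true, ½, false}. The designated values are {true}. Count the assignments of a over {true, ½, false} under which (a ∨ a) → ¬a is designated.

1

a=true: false ·
a=½: ½ ·
a=false: true ✓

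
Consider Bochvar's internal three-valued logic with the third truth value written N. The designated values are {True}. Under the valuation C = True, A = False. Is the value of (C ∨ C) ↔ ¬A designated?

C ∨ C = True ∨ True = True
¬A = ¬False = True
(C ∨ C) ↔ ¬A = True ↔ True = True
True ∈ {True}.

Yes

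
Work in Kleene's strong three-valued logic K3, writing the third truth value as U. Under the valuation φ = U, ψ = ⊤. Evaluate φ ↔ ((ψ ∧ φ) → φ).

ψ ∧ φ = ⊤ ∧ U = U
(ψ ∧ φ) → φ = U → U = U  [¬U ∨ U]
φ ↔ ((ψ ∧ φ) → φ) = U ↔ U = U

U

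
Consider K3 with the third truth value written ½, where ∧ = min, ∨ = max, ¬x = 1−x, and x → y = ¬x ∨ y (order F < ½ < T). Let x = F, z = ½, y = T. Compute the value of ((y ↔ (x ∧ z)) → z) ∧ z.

½

x ∧ z = F ∧ ½ = F
y ↔ (x ∧ z) = T ↔ F = F
(y ↔ (x ∧ z)) → z = F → ½ = T  [¬F ∨ ½]
((y ↔ (x ∧ z)) → z) ∧ z = T ∧ ½ = ½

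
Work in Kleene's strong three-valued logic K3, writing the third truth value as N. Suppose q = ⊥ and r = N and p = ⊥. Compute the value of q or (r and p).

r and p = N and ⊥ = ⊥
q or (r and p) = ⊥ or ⊥ = ⊥

⊥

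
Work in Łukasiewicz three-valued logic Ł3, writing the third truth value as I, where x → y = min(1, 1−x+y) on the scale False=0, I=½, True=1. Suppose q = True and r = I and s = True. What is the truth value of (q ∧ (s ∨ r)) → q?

s ∨ r = True ∨ I = True
q ∧ (s ∨ r) = True ∧ True = True
(q ∧ (s ∨ r)) → q = True → True = True

True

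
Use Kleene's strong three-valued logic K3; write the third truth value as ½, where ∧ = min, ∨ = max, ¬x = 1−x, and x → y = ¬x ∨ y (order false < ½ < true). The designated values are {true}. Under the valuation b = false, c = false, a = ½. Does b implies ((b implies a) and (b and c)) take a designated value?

b implies a = false implies ½ = true  [not false or ½]
b and c = false and false = false
(b implies a) and (b and c) = true and false = false
b implies ((b implies a) and (b and c)) = false implies false = true
true ∈ {true}.

Yes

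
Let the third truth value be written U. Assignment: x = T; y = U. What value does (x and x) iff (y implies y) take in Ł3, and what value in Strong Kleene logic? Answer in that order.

In Ł3: x and x = T and T = T
y implies y = U implies U = T  [min(1, 1−½+½)]
(x and x) iff (y implies y) = T iff T = T
In Strong Kleene logic: x and x = T and T = T
y implies y = U implies U = U
(x and x) iff (y implies y) = T iff U = U
They differ because Ł3 and Strong Kleene logic treat U differently under implication.

T; U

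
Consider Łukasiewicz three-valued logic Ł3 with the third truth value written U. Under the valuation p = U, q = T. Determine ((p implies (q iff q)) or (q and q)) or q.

q iff q = T iff T = T
p implies (q iff q) = U implies T = T
q and q = T and T = T
(p implies (q iff q)) or (q and q) = T or T = T
((p implies (q iff q)) or (q and q)) or q = T or T = T

T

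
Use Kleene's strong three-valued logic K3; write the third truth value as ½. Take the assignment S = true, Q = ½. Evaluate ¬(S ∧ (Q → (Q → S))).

Q → S = ½ → true = true  [¬½ ∨ true]
Q → (Q → S) = ½ → true = true
S ∧ (Q → (Q → S)) = true ∧ true = true
¬(S ∧ (Q → (Q → S))) = ¬true = false

false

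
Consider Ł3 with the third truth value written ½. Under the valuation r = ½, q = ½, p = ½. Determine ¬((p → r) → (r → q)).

⊥

p → r = ½ → ½ = ⊤
r → q = ½ → ½ = ⊤
(p → r) → (r → q) = ⊤ → ⊤ = ⊤
¬((p → r) → (r → q)) = ¬⊤ = ⊥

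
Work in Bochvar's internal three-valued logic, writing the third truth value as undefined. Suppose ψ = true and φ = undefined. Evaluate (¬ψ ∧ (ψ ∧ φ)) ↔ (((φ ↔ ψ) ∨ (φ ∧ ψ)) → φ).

¬ψ = ¬true = false
ψ ∧ φ = true ∧ undefined = undefined
¬ψ ∧ (ψ ∧ φ) = false ∧ undefined = undefined
φ ↔ ψ = undefined ↔ true = undefined
φ ∧ ψ = undefined ∧ true = undefined
(φ ↔ ψ) ∨ (φ ∧ ψ) = undefined ∨ undefined = undefined
((φ ↔ ψ) ∨ (φ ∧ ψ)) → φ = undefined → undefined = undefined  [any arg is the third value ⇒ result is the third value]
(¬ψ ∧ (ψ ∧ φ)) ↔ (((φ ↔ ψ) ∨ (φ ∧ ψ)) → φ) = undefined ↔ undefined = undefined

undefined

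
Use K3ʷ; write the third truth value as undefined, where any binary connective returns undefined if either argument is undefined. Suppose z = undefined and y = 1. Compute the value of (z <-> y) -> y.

undefined

z <-> y = undefined <-> 1 = undefined
(z <-> y) -> y = undefined -> 1 = undefined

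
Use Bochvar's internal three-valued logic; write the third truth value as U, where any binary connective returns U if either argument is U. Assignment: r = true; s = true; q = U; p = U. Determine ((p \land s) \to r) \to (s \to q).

U

p \land s = U \land true = U
(p \land s) \to r = U \to true = U  [any arg is the third value ⇒ result is the third value]
s \to q = true \to U = U
((p \land s) \to r) \to (s \to q) = U \to U = U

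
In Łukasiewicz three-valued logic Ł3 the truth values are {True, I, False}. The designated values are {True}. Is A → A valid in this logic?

Yes

Every assignment of A over {True, I, False} gives a value in {True}.
In particular, with A=I: A → A = True.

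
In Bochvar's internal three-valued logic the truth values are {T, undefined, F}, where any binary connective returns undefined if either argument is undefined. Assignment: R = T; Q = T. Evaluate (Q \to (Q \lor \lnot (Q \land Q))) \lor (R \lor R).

Q \land Q = T \land T = T
\lnot (Q \land Q) = \lnot T = F
Q \lor \lnot (Q \land Q) = T \lor F = T
Q \to (Q \lor \lnot (Q \land Q)) = T \to T = T
R \lor R = T \lor T = T
(Q \to (Q \lor \lnot (Q \land Q))) \lor (R \lor R) = T \lor T = T

T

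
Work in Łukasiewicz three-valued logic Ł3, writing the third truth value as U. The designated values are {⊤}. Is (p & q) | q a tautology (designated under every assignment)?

No

Countermodel: p=⊤, q=U gives U, which is not designated.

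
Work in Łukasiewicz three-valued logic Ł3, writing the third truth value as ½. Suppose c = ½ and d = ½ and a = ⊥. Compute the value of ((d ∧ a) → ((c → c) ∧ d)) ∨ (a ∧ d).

⊤

d ∧ a = ½ ∧ ⊥ = ⊥
c → c = ½ → ½ = ⊤  [min(1, 1−½+½)]
(c → c) ∧ d = ⊤ ∧ ½ = ½
(d ∧ a) → ((c → c) ∧ d) = ⊥ → ½ = ⊤
a ∧ d = ⊥ ∧ ½ = ⊥
((d ∧ a) → ((c → c) ∧ d)) ∨ (a ∧ d) = ⊤ ∨ ⊥ = ⊤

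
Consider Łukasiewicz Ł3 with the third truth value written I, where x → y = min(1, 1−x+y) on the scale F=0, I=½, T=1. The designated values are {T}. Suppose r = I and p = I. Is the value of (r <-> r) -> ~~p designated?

No

r <-> r = I <-> I = T  [1 − |½−½|]
~p = ~I = I
~~p = ~I = I
(r <-> r) -> ~~p = T -> I = I
I ∉ {T}.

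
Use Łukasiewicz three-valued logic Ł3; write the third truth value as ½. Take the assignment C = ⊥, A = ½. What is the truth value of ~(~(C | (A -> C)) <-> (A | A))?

A -> C = ½ -> ⊥ = ½  [min(1, 1−½+0)]
C | (A -> C) = ⊥ | ½ = ½
~(C | (A -> C)) = ~½ = ½
A | A = ½ | ½ = ½
~(C | (A -> C)) <-> (A | A) = ½ <-> ½ = ⊤
~(~(C | (A -> C)) <-> (A | A)) = ~⊤ = ⊥

⊥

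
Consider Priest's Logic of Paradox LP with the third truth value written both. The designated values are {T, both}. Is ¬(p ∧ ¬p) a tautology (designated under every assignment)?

Yes

Every assignment of p over {T, both, F} gives a value in {T, both}.
In particular, with p=both: ¬(p ∧ ¬p) = both.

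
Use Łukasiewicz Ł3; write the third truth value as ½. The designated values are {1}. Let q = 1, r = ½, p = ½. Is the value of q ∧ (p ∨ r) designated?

No

p ∨ r = ½ ∨ ½ = ½
q ∧ (p ∨ r) = 1 ∧ ½ = ½
½ ∉ {1}.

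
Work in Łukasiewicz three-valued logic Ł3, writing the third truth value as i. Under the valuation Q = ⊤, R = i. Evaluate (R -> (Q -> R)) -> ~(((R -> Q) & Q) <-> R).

Q -> R = ⊤ -> i = i  [min(1, 1−1+½)]
R -> (Q -> R) = i -> i = ⊤
R -> Q = i -> ⊤ = ⊤
(R -> Q) & Q = ⊤ & ⊤ = ⊤
((R -> Q) & Q) <-> R = ⊤ <-> i = i
~(((R -> Q) & Q) <-> R) = ~i = i
(R -> (Q -> R)) -> ~(((R -> Q) & Q) <-> R) = ⊤ -> i = i

i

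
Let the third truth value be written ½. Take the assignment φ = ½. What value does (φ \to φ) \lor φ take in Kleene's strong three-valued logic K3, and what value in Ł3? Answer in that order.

½; True

In Kleene's strong three-valued logic K3: φ \to φ = ½ \to ½ = ½  [\lnot ½ \lor ½]
(φ \to φ) \lor φ = ½ \lor ½ = ½
In Ł3: φ \to φ = ½ \to ½ = True
(φ \to φ) \lor φ = True \lor ½ = True
They differ because Kleene's strong three-valued logic K3 and Ł3 treat ½ differently under implication.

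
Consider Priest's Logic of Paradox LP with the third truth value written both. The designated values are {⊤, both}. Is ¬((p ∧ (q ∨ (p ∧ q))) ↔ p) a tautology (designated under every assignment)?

No

Countermodel: p=⊤, q=⊤ gives ⊥, which is not designated.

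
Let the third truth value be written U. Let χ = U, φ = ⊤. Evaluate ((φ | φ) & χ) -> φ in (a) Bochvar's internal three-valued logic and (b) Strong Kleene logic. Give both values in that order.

In Bochvar's internal three-valued logic: φ | φ = ⊤ | ⊤ = ⊤
(φ | φ) & χ = ⊤ & U = U
((φ | φ) & χ) -> φ = U -> ⊤ = U  [any arg is the third value ⇒ result is the third value]
In Strong Kleene logic: φ | φ = ⊤ | ⊤ = ⊤
(φ | φ) & χ = ⊤ & U = U
((φ | φ) & χ) -> φ = U -> ⊤ = ⊤  [~U | ⊤]
They differ because Bochvar's internal three-valued logic and Strong Kleene logic treat U differently under the binary connectives.

U; ⊤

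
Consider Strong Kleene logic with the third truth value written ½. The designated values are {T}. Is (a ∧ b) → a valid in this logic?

No

Countermodel: a=½, b=T gives ½, which is not designated.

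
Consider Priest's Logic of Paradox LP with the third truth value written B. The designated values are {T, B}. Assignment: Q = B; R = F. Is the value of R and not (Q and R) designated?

Q and R = B and F = F
not (Q and R) = not F = T
R and not (Q and R) = F and T = F
F ∉ {T, B}.

No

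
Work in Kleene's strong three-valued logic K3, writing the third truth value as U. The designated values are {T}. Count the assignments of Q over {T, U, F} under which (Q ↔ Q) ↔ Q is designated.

1

Q=T: T ✓
Q=U: U ·
Q=F: F ·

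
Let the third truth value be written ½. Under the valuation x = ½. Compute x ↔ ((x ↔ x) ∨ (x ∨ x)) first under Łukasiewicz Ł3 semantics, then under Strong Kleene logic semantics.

½; ½

In Łukasiewicz Ł3: x ↔ x = ½ ↔ ½ = 1  [1 − |½−½|]
x ∨ x = ½ ∨ ½ = ½
(x ↔ x) ∨ (x ∨ x) = 1 ∨ ½ = 1
x ↔ ((x ↔ x) ∨ (x ∨ x)) = ½ ↔ 1 = ½
In Strong Kleene logic: x ↔ x = ½ ↔ ½ = ½
x ∨ x = ½ ∨ ½ = ½
(x ↔ x) ∨ (x ∨ x) = ½ ∨ ½ = ½
x ↔ ((x ↔ x) ∨ (x ∨ x)) = ½ ↔ ½ = ½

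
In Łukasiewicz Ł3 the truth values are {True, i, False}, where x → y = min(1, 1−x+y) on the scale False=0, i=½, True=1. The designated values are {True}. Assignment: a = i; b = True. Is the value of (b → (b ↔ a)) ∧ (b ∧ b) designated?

No

b ↔ a = True ↔ i = i
b → (b ↔ a) = True → i = i
b ∧ b = True ∧ True = True
(b → (b ↔ a)) ∧ (b ∧ b) = i ∧ True = i
i ∉ {True}.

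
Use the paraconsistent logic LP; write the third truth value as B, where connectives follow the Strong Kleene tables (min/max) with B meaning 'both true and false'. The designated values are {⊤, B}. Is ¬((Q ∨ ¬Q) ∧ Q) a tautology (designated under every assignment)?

No

Countermodel: Q=⊤ gives ⊥, which is not designated.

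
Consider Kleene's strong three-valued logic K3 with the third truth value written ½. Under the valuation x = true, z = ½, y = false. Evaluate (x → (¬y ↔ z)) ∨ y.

½

¬y = ¬false = true
¬y ↔ z = true ↔ ½ = ½
x → (¬y ↔ z) = true → ½ = ½  [¬true ∨ ½]
(x → (¬y ↔ z)) ∨ y = ½ ∨ false = ½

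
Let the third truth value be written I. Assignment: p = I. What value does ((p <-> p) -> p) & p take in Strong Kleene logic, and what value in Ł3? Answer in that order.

I; I

In Strong Kleene logic: p <-> p = I <-> I = I
(p <-> p) -> p = I -> I = I  [~I | I]
((p <-> p) -> p) & p = I & I = I
In Ł3: p <-> p = I <-> I = ⊤  [1 − |½−½|]
(p <-> p) -> p = ⊤ -> I = I
((p <-> p) -> p) & p = I & I = I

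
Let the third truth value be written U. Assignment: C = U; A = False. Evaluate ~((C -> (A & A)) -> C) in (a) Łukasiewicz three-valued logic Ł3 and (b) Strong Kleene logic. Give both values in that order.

In Łukasiewicz three-valued logic Ł3: A & A = False & False = False
C -> (A & A) = U -> False = U  [min(1, 1−½+0)]
(C -> (A & A)) -> C = U -> U = True
~((C -> (A & A)) -> C) = ~True = False
In Strong Kleene logic: A & A = False & False = False
C -> (A & A) = U -> False = U
(C -> (A & A)) -> C = U -> U = U
~((C -> (A & A)) -> C) = ~U = U
They differ because Łukasiewicz three-valued logic Ł3 and Strong Kleene logic treat U differently under implication.

False; U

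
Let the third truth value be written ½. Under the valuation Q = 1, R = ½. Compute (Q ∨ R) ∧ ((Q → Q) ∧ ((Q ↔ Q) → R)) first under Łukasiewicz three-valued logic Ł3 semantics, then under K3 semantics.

½; ½

In Łukasiewicz three-valued logic Ł3: Q ∨ R = 1 ∨ ½ = 1
Q → Q = 1 → 1 = 1
Q ↔ Q = 1 ↔ 1 = 1
(Q ↔ Q) → R = 1 → ½ = ½  [min(1, 1−1+½)]
(Q → Q) ∧ ((Q ↔ Q) → R) = 1 ∧ ½ = ½
(Q ∨ R) ∧ ((Q → Q) ∧ ((Q ↔ Q) → R)) = 1 ∧ ½ = ½
In K3: Q ∨ R = 1 ∨ ½ = 1
Q → Q = 1 → 1 = 1
Q ↔ Q = 1 ↔ 1 = 1
(Q ↔ Q) → R = 1 → ½ = ½  [¬1 ∨ ½]
(Q → Q) ∧ ((Q ↔ Q) → R) = 1 ∧ ½ = ½
(Q ∨ R) ∧ ((Q → Q) ∧ ((Q ↔ Q) → R)) = 1 ∧ ½ = ½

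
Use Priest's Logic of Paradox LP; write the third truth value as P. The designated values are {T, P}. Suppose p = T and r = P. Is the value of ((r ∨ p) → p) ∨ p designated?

r ∨ p = P ∨ T = T
(r ∨ p) → p = T → T = T
((r ∨ p) → p) ∨ p = T ∨ T = T
T ∈ {T, P}.

Yes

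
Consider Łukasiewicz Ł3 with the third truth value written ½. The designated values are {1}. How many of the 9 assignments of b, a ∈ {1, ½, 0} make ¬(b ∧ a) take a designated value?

Of the 9 assignments, 5 give a value in {1}.

5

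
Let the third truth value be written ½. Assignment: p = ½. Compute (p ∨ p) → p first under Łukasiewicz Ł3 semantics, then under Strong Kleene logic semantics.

In Łukasiewicz Ł3: p ∨ p = ½ ∨ ½ = ½
(p ∨ p) → p = ½ → ½ = T  [min(1, 1−½+½)]
In Strong Kleene logic: p ∨ p = ½ ∨ ½ = ½
(p ∨ p) → p = ½ → ½ = ½
They differ because Łukasiewicz Ł3 and Strong Kleene logic treat ½ differently under implication.

T; ½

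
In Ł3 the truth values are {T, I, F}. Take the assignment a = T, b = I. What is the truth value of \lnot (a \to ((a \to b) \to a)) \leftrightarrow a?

F

a \to b = T \to I = I  [min(1, 1−1+½)]
(a \to b) \to a = I \to T = T
a \to ((a \to b) \to a) = T \to T = T
\lnot (a \to ((a \to b) \to a)) = \lnot T = F
\lnot (a \to ((a \to b) \to a)) \leftrightarrow a = F \leftrightarrow T = F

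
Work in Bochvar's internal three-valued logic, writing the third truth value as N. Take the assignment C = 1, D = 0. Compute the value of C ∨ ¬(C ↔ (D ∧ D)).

1

D ∧ D = 0 ∧ 0 = 0
C ↔ (D ∧ D) = 1 ↔ 0 = 0
¬(C ↔ (D ∧ D)) = ¬0 = 1
C ∨ ¬(C ↔ (D ∧ D)) = 1 ∨ 1 = 1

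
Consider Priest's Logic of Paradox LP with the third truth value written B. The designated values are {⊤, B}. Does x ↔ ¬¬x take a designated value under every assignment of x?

Every assignment of x over {⊤, B, ⊥} gives a value in {⊤, B}.
In particular, with x=B: x ↔ ¬¬x = B.

Yes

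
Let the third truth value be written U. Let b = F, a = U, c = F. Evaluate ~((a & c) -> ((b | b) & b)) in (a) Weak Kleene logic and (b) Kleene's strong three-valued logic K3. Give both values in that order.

In Weak Kleene logic: a & c = U & F = U
b | b = F | F = F
(b | b) & b = F & F = F
(a & c) -> ((b | b) & b) = U -> F = U  [any arg is the third value ⇒ result is the third value]
~((a & c) -> ((b | b) & b)) = ~U = U
In Kleene's strong three-valued logic K3: a & c = U & F = F
b | b = F | F = F
(b | b) & b = F & F = F
(a & c) -> ((b | b) & b) = F -> F = T
~((a & c) -> ((b | b) & b)) = ~T = F
They differ because Weak Kleene logic and Kleene's strong three-valued logic K3 treat U differently under the binary connectives.

U; F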